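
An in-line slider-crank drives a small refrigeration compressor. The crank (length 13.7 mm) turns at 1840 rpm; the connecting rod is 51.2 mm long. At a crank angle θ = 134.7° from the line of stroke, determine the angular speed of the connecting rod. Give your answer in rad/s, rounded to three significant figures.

36.9

ω = 192.7 rad/s (converted from 1840 rpm).
The rod makes angle φ with the slider axis where L sinφ = r sinθ; differentiating, L cosφ·φ̇ = r ω cosθ.
L cosφ = √(L² − r² sin²θ) = 0.050265 m.
|ω_rod| = r ω |cosθ| / √(L² − r² sin²θ) = 0.0137·192.7·0.70339/0.050265 = 36.94 rad/s.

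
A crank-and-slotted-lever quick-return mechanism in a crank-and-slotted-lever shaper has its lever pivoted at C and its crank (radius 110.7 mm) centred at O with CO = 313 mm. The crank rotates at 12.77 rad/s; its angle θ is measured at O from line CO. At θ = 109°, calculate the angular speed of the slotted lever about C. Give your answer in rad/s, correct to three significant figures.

0.142

ω = 12.77 rad/s
Crank pin A relative to C: A = (d + r cosθ, r sinθ); lever angle φ = atan2(r sinθ, d + r cosθ).
Differentiating tanφ: φ̇ = rω(d cosθ + r)/(d² + r² + 2dr cosθ).
d² + r² + 2dr cosθ = |CA|² = 0.0876622 m²;  d cosθ + r = +0.0087972 m.
|ω_lever| = |0.1107·12.77·+0.0087972| / 0.0876622 = 0.14186 rad/s.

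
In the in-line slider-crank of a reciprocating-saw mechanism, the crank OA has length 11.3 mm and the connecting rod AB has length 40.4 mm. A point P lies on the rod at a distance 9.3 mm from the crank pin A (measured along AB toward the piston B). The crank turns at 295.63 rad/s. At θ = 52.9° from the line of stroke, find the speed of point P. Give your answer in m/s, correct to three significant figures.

ω = 295.6 rad/s.  Crank-pin speed |V_A| = rω = 3.3406 m/s, perpendicular to OA.
Rod angle: sinφ = −(r/L) sinθ ⇒ φ = -12.890°; ω_rod = −rω cosθ/√(L²−r²sin²θ) = -51.168 rad/s.
V_P = V_A + ω_rod × AP, with AP = 0.0093 m along the rod.
Components: V_Px = −rω sinθ − a·ω_rod·sinφ = -2.7706 m/s;  V_Py = rω cosθ + a·ω_rod·cosφ = +1.5512 m/s.
|V_P| = √(V_Px² + V_Py²) = 3.1753 m/s.

3.18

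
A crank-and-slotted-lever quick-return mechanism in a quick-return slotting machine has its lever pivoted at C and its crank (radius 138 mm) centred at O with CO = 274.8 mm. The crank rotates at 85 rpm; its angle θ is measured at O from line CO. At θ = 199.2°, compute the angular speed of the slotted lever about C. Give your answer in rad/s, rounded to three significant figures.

6.51

ω = 8.901 rad/s (from 85 rpm).
Crank pin A relative to C: A = (d + r cosθ, r sinθ); lever angle φ = atan2(r sinθ, d + r cosθ).
Differentiating tanφ: φ̇ = rω(d cosθ + r)/(d² + r² + 2dr cosθ).
d² + r² + 2dr cosθ = |CA|² = 0.022933 m²;  d cosθ + r = -0.12151 m.
|ω_lever| = |0.138·8.901·-0.12151| / 0.022933 = 6.5087 rad/s.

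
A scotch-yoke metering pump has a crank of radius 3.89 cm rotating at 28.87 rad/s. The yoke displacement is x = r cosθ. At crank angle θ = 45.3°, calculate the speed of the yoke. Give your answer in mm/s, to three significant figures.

798

ω = 28.87 rad/s
x = r cosθ ⇒ ẋ = −rω sinθ.
|v| = rω|sinθ| = 0.0389·28.87·|sin 45.3°| = 0.79826 m/s = 798.26 mm/s.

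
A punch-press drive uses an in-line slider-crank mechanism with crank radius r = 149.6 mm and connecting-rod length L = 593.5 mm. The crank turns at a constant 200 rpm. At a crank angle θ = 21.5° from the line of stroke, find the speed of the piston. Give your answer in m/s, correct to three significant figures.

1.42

ω = 2π·200/60 = 20.94 rad/s
For an in-line slider-crank, x = r cosθ + √(L² − r² sin²θ), so v = −rω sinθ·[1 + r cosθ/√(L² − r² sin²θ)].
With r = 0.1496 m, L = 0.5935 m, θ = 21.5°: √(L² − r² sin²θ) = 0.59096 m.
v = −0.1496·20.94·0.36650·[1 + 0.1496·0.93042/0.59096] = -1.4188 m/s.
|v| = 1.4188 m/s.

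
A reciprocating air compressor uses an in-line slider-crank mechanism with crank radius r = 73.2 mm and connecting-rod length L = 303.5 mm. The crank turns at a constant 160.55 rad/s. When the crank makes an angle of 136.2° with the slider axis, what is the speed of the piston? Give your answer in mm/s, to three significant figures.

6700

ω = 160.6 rad/s
For an in-line slider-crank, x = r cosθ + √(L² − r² sin²θ), so v = −rω sinθ·[1 + r cosθ/√(L² − r² sin²θ)].
With r = 0.0732 m, L = 0.3035 m, θ = 136.2°: √(L² − r² sin²θ) = 0.29924 m.
v = −0.0732·160.6·0.69214·[1 + 0.0732·-0.72176/0.29924] = -6.6981 m/s.
|v| = 6.6981 m/s = 6698.1 mm/s.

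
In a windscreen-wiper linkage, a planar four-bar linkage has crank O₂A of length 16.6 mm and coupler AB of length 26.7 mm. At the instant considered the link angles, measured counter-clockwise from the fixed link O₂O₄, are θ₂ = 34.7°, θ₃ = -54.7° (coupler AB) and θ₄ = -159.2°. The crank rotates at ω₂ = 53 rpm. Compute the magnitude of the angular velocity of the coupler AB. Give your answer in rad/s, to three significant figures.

ω₂ = 5.55 rad/s (from 53 rpm).
Differentiating the loop-closure r₂e^{iθ₂}+r₃e^{iθ₃}=r₁+r₄e^{iθ₄} gives r₂ω₂e^{iθ₂}+r₃ω₃e^{iθ₃}=r₄ω₄e^{iθ₄}.
Eliminating the other unknown: ω₃ = r₂ω₂ sin(θ₄−θ₂) / [r₃ sin(θ₃−θ₄)].
Numerator sine = +0.24023; denominator sine = +0.96815.
Result = 0.0166·5.55·(+0.24023) / (0.0267·(+0.96815)) = +0.85622 rad/s; magnitude 0.85622 rad/s.

0.856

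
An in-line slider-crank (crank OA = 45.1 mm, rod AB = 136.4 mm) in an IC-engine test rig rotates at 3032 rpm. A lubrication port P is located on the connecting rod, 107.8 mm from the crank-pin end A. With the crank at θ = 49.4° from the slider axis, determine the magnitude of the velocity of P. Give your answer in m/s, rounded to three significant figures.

ω = 317.5 rad/s.  Crank-pin speed |V_A| = rω = 14.32 m/s, perpendicular to OA.
Rod angle: sinφ = −(r/L) sinθ ⇒ φ = -14.540°; ω_rod = −rω cosθ/√(L²−r²sin²θ) = -70.581 rad/s.
V_P = V_A + ω_rod × AP, with AP = 0.1078 m along the rod.
Components: V_Px = −rω sinθ − a·ω_rod·sinφ = -12.783 m/s;  V_Py = rω cosθ + a·ω_rod·cosφ = +1.954 m/s.
|V_P| = √(V_Px² + V_Py²) = 12.931 m/s.

12.9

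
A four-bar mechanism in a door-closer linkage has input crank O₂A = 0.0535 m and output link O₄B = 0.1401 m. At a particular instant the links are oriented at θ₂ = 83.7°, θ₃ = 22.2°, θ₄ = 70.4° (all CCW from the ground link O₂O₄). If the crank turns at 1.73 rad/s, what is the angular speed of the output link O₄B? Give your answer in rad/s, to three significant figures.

0.779

ω₂ = 1.73 rad/s
Differentiating the loop-closure r₂e^{iθ₂}+r₃e^{iθ₃}=r₁+r₄e^{iθ₄} gives r₂ω₂e^{iθ₂}+r₃ω₃e^{iθ₃}=r₄ω₄e^{iθ₄}.
Eliminating the other unknown: ω₄ = r₂ω₂ sin(θ₂−θ₃) / [r₄ sin(θ₄−θ₃)].
Numerator sine = +0.87882; denominator sine = +0.74548.
Result = 0.0535·1.73·(+0.87882) / (0.1401·(+0.74548)) = +0.7788 rad/s; magnitude 0.7788 rad/s.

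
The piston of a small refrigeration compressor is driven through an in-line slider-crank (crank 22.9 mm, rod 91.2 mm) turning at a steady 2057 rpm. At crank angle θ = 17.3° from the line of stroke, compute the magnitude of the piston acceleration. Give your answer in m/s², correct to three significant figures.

ω = 2π·2057/60 = 215.4 rad/s
x(θ) = r cosθ + √(L² − r² sin²θ); with ω constant, a = ω²·d²x/dθ².
d²x/dθ² = −r cosθ − r²(cos2θ)/√u − r⁴ sin²2θ/(4u^{3/2}),  u = L² − r² sin²θ = 0.00827107 m².
Substituting r = 0.0229 m, L = 0.0912 m, θ = 17.3°: d²x/dθ² = -0.02664 m.
a = ω²·d²x/dθ² = (215.4)²·(-0.02664) = -1236.1 m/s²;  |a| = 1236.1 m/s².

1240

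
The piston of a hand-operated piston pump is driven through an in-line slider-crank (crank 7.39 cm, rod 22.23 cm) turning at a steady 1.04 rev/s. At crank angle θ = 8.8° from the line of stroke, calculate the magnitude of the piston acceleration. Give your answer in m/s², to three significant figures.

4.12

ω = 2π·1.04 = 6.535 rad/s
x(θ) = r cosθ + √(L² − r² sin²θ); with ω constant, a = ω²·d²x/dθ².
d²x/dθ² = −r cosθ − r²(cos2θ)/√u − r⁴ sin²2θ/(4u^{3/2}),  u = L² − r² sin²θ = 0.0492895 m².
Substituting r = 0.0739 m, L = 0.2223 m, θ = 8.8°: d²x/dθ² = -0.09654 m.
a = ω²·d²x/dθ² = (6.535)²·(-0.09654) = -4.1222 m/s²;  |a| = 4.1222 m/s².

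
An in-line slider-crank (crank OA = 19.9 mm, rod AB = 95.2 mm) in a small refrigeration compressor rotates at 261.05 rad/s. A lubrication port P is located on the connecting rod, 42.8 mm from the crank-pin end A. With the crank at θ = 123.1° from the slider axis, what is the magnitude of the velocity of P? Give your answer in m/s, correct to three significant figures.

ω = 261.1 rad/s.  Crank-pin speed |V_A| = rω = 5.1949 m/s, perpendicular to OA.
Rod angle: sinφ = −(r/L) sinθ ⇒ φ = -10.085°; ω_rod = −rω cosθ/√(L²−r²sin²θ) = +30.267 rad/s.
V_P = V_A + ω_rod × AP, with AP = 0.0428 m along the rod.
Components: V_Px = −rω sinθ − a·ω_rod·sinφ = -4.125 m/s;  V_Py = rω cosθ + a·ω_rod·cosφ = -1.5615 m/s.
|V_P| = √(V_Px² + V_Py²) = 4.4107 m/s.

4.41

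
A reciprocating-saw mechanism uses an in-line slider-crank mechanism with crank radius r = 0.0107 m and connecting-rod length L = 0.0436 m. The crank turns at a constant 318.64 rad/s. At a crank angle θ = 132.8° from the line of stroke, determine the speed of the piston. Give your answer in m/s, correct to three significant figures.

ω = 318.6 rad/s
For an in-line slider-crank, x = r cosθ + √(L² − r² sin²θ), so v = −rω sinθ·[1 + r cosθ/√(L² − r² sin²θ)].
With r = 0.0107 m, L = 0.0436 m, θ = 132.8°: √(L² − r² sin²θ) = 0.042887 m.
v = −0.0107·318.6·0.73373·[1 + 0.0107·-0.67944/0.042887] = -2.0776 m/s.
|v| = 2.0776 m/s.

2.08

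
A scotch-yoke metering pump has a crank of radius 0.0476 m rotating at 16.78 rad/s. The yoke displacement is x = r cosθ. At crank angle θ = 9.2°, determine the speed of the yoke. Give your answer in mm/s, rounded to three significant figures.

128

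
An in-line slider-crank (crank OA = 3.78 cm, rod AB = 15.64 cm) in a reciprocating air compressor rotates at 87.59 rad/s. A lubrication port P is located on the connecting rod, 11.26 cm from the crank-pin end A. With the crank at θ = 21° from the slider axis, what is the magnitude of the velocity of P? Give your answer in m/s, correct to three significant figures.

ω = 87.59 rad/s.  Crank-pin speed |V_A| = rω = 3.3109 m/s, perpendicular to OA.
Rod angle: sinφ = −(r/L) sinθ ⇒ φ = -4.969°; ω_rod = −rω cosθ/√(L²−r²sin²θ) = -19.838 rad/s.
V_P = V_A + ω_rod × AP, with AP = 0.1126 m along the rod.
Components: V_Px = −rω sinθ − a·ω_rod·sinφ = -1.38 m/s;  V_Py = rω cosθ + a·ω_rod·cosφ = +0.86564 m/s.
|V_P| = √(V_Px² + V_Py²) = 1.629 m/s.

1.63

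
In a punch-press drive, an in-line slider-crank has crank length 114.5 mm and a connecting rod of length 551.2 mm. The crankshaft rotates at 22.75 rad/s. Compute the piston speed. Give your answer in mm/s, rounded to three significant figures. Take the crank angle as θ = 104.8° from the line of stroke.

2380

ω = 22.75 rad/s
For an in-line slider-crank, x = r cosθ + √(L² − r² sin²θ), so v = −rω sinθ·[1 + r cosθ/√(L² − r² sin²θ)].
With r = 0.1145 m, L = 0.5512 m, θ = 104.8°: √(L² − r² sin²θ) = 0.53997 m.
v = −0.1145·22.75·0.96682·[1 + 0.1145·-0.25545/0.53997] = -2.382 m/s.
|v| = 2.382 m/s = 2382 mm/s.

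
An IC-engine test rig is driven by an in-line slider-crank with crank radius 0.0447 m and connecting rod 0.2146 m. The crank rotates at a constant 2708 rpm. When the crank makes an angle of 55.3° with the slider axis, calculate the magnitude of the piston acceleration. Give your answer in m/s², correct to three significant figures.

1790

ω = 2π·2708/60 = 283.6 rad/s
x(θ) = r cosθ + √(L² − r² sin²θ); with ω constant, a = ω²·d²x/dθ².
d²x/dθ² = −r cosθ − r²(cos2θ)/√u − r⁴ sin²2θ/(4u^{3/2}),  u = L² − r² sin²θ = 0.0447026 m².
Substituting r = 0.0447 m, L = 0.2146 m, θ = 55.3°: d²x/dθ² = -0.022214 m.
a = ω²·d²x/dθ² = (283.6)²·(-0.022214) = -1786.4 m/s²;  |a| = 1786.4 m/s².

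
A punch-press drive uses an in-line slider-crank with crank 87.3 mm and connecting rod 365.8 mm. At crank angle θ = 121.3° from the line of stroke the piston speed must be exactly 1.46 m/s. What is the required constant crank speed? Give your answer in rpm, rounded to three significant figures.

214

For an in-line slider-crank, |v_piston| = rω|sinθ|·[1 + r cosθ/√(L² − r² sin²θ)].
With r = 0.0873 m, L = 0.3658 m, θ = 121.3°: the bracketed kinematic factor |dx/dθ| = 0.065147 m.
ω = v/|dx/dθ| = 1.46/0.065147 = 22.411 rad/s.
N = 60ω/(2π) = 214.01 rpm.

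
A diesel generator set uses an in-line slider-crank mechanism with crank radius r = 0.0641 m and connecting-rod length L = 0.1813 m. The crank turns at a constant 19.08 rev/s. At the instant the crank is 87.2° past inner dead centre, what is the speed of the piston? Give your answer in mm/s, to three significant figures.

7820

ω = 2π·19.1 = 119.9 rad/s
For an in-line slider-crank, x = r cosθ + √(L² − r² sin²θ), so v = −rω sinθ·[1 + r cosθ/√(L² − r² sin²θ)].
With r = 0.0641 m, L = 0.1813 m, θ = 87.2°: √(L² − r² sin²θ) = 0.16962 m.
v = −0.0641·119.9·0.99881·[1 + 0.0641·0.04885/0.16962] = -7.817 m/s.
|v| = 7.817 m/s = 7817 mm/s.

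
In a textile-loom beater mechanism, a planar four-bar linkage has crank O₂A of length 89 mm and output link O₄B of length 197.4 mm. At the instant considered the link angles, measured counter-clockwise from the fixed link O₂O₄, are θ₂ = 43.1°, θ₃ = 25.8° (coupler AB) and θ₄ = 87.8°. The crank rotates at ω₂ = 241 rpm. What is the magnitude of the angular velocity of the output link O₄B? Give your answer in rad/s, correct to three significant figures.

ω₂ = 25.24 rad/s (from 241 rpm).
Differentiating the loop-closure r₂e^{iθ₂}+r₃e^{iθ₃}=r₁+r₄e^{iθ₄} gives r₂ω₂e^{iθ₂}+r₃ω₃e^{iθ₃}=r₄ω₄e^{iθ₄}.
Eliminating the other unknown: ω₄ = r₂ω₂ sin(θ₂−θ₃) / [r₄ sin(θ₄−θ₃)].
Numerator sine = +0.29737; denominator sine = +0.88295.
Result = 0.089·25.24·(+0.29737) / (0.1974·(+0.88295)) = +3.8323 rad/s; magnitude 3.8323 rad/s.

3.83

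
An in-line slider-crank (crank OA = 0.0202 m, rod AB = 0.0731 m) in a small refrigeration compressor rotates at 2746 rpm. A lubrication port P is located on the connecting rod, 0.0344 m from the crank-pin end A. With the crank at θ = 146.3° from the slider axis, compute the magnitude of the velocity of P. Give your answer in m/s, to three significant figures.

ω = 287.6 rad/s.  Crank-pin speed |V_A| = rω = 5.8087 m/s, perpendicular to OA.
Rod angle: sinφ = −(r/L) sinθ ⇒ φ = -8.820°; ω_rod = −rω cosθ/√(L²−r²sin²θ) = +66.9 rad/s.
V_P = V_A + ω_rod × AP, with AP = 0.0344 m along the rod.
Components: V_Px = −rω sinθ − a·ω_rod·sinφ = -2.8701 m/s;  V_Py = rω cosθ + a·ω_rod·cosφ = -2.5584 m/s.
|V_P| = √(V_Px² + V_Py²) = 3.8449 m/s.

3.84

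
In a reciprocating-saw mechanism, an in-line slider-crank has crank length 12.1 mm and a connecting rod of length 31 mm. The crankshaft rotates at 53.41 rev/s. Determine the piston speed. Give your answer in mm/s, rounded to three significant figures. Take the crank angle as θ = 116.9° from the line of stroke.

2940

ω = 2π·53.4 = 335.6 rad/s
For an in-line slider-crank, x = r cosθ + √(L² − r² sin²θ), so v = −rω sinθ·[1 + r cosθ/√(L² − r² sin²θ)].
With r = 0.0121 m, L = 0.031 m, θ = 116.9°: √(L² − r² sin²θ) = 0.029061 m.
v = −0.0121·335.6·0.89180·[1 + 0.0121·-0.45243/0.029061] = -2.9391 m/s.
|v| = 2.9391 m/s = 2939.1 mm/s.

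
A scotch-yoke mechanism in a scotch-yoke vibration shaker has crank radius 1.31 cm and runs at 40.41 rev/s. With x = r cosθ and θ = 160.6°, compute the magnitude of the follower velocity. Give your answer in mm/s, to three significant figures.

1100

ω = 253.9 rad/s (from 40.41 rev/s).
x = r cosθ ⇒ ẋ = −rω sinθ.
|v| = rω|sinθ| = 0.0131·253.9·|sin 160.6°| = 1.1048 m/s = 1104.8 mm/s.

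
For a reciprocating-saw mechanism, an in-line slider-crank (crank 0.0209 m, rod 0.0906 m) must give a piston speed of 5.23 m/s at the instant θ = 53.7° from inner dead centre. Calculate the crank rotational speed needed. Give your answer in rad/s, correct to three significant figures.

For an in-line slider-crank, |v_piston| = rω|sinθ|·[1 + r cosθ/√(L² − r² sin²θ)].
With r = 0.0209 m, L = 0.0906 m, θ = 53.7°: the bracketed kinematic factor |dx/dθ| = 0.019185 m.
ω = v/|dx/dθ| = 5.23/0.019185 = 272.61 rad/s.

273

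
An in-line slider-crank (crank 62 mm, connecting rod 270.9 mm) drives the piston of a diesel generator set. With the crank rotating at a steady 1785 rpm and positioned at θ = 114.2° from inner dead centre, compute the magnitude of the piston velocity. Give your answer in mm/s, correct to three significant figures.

ω = 2π·1785/60 = 186.9 rad/s
For an in-line slider-crank, x = r cosθ + √(L² − r² sin²θ), so v = −rω sinθ·[1 + r cosθ/√(L² − r² sin²θ)].
With r = 0.062 m, L = 0.2709 m, θ = 114.2°: √(L² − r² sin²θ) = 0.26493 m.
v = −0.062·186.9·0.91212·[1 + 0.062·-0.40992/0.26493] = -9.5568 m/s.
|v| = 9.5568 m/s = 9556.8 mm/s.

9560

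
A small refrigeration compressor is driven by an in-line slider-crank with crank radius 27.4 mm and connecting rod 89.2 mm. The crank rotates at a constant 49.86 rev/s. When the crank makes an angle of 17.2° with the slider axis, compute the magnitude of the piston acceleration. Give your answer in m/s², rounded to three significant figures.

ω = 2π·49.9 = 313.3 rad/s
x(θ) = r cosθ + √(L² − r² sin²θ); with ω constant, a = ω²·d²x/dθ².
d²x/dθ² = −r cosθ − r²(cos2θ)/√u − r⁴ sin²2θ/(4u^{3/2}),  u = L² − r² sin²θ = 0.00789099 m².
Substituting r = 0.0274 m, L = 0.0892 m, θ = 17.2°: d²x/dθ² = -0.033212 m.
a = ω²·d²x/dθ² = (313.3)²·(-0.033212) = -3259.6 m/s²;  |a| = 3259.6 m/s².

3260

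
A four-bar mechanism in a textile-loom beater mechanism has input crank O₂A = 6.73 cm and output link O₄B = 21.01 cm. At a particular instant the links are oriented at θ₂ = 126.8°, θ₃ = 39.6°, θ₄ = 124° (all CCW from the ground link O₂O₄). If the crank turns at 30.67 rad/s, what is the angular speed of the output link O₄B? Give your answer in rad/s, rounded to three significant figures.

9.86

ω₂ = 30.67 rad/s
Differentiating the loop-closure r₂e^{iθ₂}+r₃e^{iθ₃}=r₁+r₄e^{iθ₄} gives r₂ω₂e^{iθ₂}+r₃ω₃e^{iθ₃}=r₄ω₄e^{iθ₄}.
Eliminating the other unknown: ω₄ = r₂ω₂ sin(θ₂−θ₃) / [r₄ sin(θ₄−θ₃)].
Numerator sine = +0.99881; denominator sine = +0.99523.
Result = 0.0673·30.67·(+0.99881) / (0.2101·(+0.99523)) = +9.8597 rad/s; magnitude 9.8597 rad/s.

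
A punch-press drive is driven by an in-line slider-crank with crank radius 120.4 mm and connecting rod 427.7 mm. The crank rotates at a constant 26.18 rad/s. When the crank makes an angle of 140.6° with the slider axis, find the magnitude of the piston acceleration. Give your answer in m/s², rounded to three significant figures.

58.7

ω = 26.18 rad/s
x(θ) = r cosθ + √(L² − r² sin²θ); with ω constant, a = ω²·d²x/dθ².
d²x/dθ² = −r cosθ − r²(cos2θ)/√u − r⁴ sin²2θ/(4u^{3/2}),  u = L² − r² sin²θ = 0.177087 m².
Substituting r = 0.1204 m, L = 0.4277 m, θ = 140.6°: d²x/dθ² = +0.085668 m.
a = ω²·d²x/dθ² = (26.18)²·(+0.085668) = +58.716 m/s²;  |a| = 58.716 m/s².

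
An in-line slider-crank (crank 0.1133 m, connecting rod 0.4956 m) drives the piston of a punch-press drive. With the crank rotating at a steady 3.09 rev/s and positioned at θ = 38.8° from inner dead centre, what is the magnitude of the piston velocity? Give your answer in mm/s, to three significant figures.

ω = 2π·3.09 = 19.42 rad/s
For an in-line slider-crank, x = r cosθ + √(L² − r² sin²θ), so v = −rω sinθ·[1 + r cosθ/√(L² − r² sin²θ)].
With r = 0.1133 m, L = 0.4956 m, θ = 38.8°: √(L² − r² sin²θ) = 0.49049 m.
v = −0.1133·19.42·0.62660·[1 + 0.1133·0.77934/0.49049] = -1.6265 m/s.
|v| = 1.6265 m/s = 1626.5 mm/s.

1630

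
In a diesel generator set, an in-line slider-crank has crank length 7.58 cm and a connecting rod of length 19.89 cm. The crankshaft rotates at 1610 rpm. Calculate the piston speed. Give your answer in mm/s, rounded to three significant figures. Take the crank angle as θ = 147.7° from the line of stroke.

ω = 2π·1610/60 = 168.6 rad/s
For an in-line slider-crank, x = r cosθ + √(L² − r² sin²θ), so v = −rω sinθ·[1 + r cosθ/√(L² − r² sin²θ)].
With r = 0.0758 m, L = 0.1989 m, θ = 147.7°: √(L² − r² sin²θ) = 0.19473 m.
v = −0.0758·168.6·0.53435·[1 + 0.0758·-0.84526/0.19473] = -4.5821 m/s.
|v| = 4.5821 m/s = 4582.1 mm/s.

4580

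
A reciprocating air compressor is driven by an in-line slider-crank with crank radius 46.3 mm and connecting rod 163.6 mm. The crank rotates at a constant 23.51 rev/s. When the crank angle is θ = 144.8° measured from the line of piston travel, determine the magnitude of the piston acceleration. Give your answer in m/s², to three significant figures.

ω = 2π·23.5 = 147.7 rad/s
x(θ) = r cosθ + √(L² − r² sin²θ); with ω constant, a = ω²·d²x/dθ².
d²x/dθ² = −r cosθ − r²(cos2θ)/√u − r⁴ sin²2θ/(4u^{3/2}),  u = L² − r² sin²θ = 0.0260527 m².
Substituting r = 0.0463 m, L = 0.1636 m, θ = 144.8°: d²x/dθ² = +0.033136 m.
a = ω²·d²x/dθ² = (147.7)²·(+0.033136) = +723.05 m/s²;  |a| = 723.05 m/s².

723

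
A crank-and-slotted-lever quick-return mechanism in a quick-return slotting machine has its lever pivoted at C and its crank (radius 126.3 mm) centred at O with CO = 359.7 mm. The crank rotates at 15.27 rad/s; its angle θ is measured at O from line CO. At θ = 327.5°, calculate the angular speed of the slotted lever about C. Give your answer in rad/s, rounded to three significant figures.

ω = 15.27 rad/s
Crank pin A relative to C: A = (d + r cosθ, r sinθ); lever angle φ = atan2(r sinθ, d + r cosθ).
Differentiating tanφ: φ̇ = rω(d cosθ + r)/(d² + r² + 2dr cosθ).
d² + r² + 2dr cosθ = |CA|² = 0.221967 m²;  d cosθ + r = +0.42967 m.
|ω_lever| = |0.1263·15.27·+0.42967| / 0.221967 = 3.7333 rad/s.

3.73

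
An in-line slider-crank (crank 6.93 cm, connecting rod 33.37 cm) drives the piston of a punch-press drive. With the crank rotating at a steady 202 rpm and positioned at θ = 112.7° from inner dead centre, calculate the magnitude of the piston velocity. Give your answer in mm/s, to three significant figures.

ω = 2π·202/60 = 21.15 rad/s
For an in-line slider-crank, x = r cosθ + √(L² − r² sin²θ), so v = −rω sinθ·[1 + r cosθ/√(L² − r² sin²θ)].
With r = 0.0693 m, L = 0.3337 m, θ = 112.7°: √(L² − r² sin²θ) = 0.32752 m.
v = −0.0693·21.15·0.92254·[1 + 0.0693·-0.38591/0.32752] = -1.2419 m/s.
|v| = 1.2419 m/s = 1241.9 mm/s.

1240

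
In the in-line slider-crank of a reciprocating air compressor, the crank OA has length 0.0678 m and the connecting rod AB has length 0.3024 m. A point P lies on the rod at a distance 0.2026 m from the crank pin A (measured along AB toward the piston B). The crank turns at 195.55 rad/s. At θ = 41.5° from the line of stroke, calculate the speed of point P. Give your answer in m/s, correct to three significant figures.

ω = 195.6 rad/s.  Crank-pin speed |V_A| = rω = 13.258 m/s, perpendicular to OA.
Rod angle: sinφ = −(r/L) sinθ ⇒ φ = -8.544°; ω_rod = −rω cosθ/√(L²−r²sin²θ) = -33.205 rad/s.
V_P = V_A + ω_rod × AP, with AP = 0.2026 m along the rod.
Components: V_Px = −rω sinθ − a·ω_rod·sinφ = -9.7847 m/s;  V_Py = rω cosθ + a·ω_rod·cosφ = +3.2771 m/s.
|V_P| = √(V_Px² + V_Py²) = 10.319 m/s.

10.3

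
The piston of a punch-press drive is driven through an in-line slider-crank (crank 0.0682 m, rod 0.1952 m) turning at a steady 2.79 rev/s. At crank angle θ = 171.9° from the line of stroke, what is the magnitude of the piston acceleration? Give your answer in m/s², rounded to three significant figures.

ω = 2π·2.79 = 17.53 rad/s
x(θ) = r cosθ + √(L² − r² sin²θ); with ω constant, a = ω²·d²x/dθ².
d²x/dθ² = −r cosθ − r²(cos2θ)/√u − r⁴ sin²2θ/(4u^{3/2}),  u = L² − r² sin²θ = 0.0380107 m².
Substituting r = 0.0682 m, L = 0.1952 m, θ = 171.9°: d²x/dθ² = +0.044553 m.
a = ω²·d²x/dθ² = (17.53)²·(+0.044553) = +13.691 m/s²;  |a| = 13.691 m/s².

13.7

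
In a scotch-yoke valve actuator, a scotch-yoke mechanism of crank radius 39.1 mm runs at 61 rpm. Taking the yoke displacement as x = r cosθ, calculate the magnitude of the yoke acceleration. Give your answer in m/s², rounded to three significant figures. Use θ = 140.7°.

ω = 6.388 rad/s (from 61 rpm).
x = r cosθ ⇒ ẍ = −rω² cosθ (ω constant).
|a| = rω²|cosθ| = 0.0391·(6.388)²·|cos 140.7°| = 1.2347 m/s².

1.23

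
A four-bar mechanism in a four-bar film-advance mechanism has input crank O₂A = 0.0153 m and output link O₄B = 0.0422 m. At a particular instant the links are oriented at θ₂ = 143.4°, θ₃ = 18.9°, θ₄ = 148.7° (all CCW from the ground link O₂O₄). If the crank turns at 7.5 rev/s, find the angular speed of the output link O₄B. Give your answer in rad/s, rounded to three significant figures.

18.3

ω₂ = 47.12 rad/s (from 7.5 rev/s).
Differentiating the loop-closure r₂e^{iθ₂}+r₃e^{iθ₃}=r₁+r₄e^{iθ₄} gives r₂ω₂e^{iθ₂}+r₃ω₃e^{iθ₃}=r₄ω₄e^{iθ₄}.
Eliminating the other unknown: ω₄ = r₂ω₂ sin(θ₂−θ₃) / [r₄ sin(θ₄−θ₃)].
Numerator sine = +0.82413; denominator sine = +0.76828.
Result = 0.0153·47.12·(+0.82413) / (0.0422·(+0.76828)) = +18.327 rad/s; magnitude 18.327 rad/s.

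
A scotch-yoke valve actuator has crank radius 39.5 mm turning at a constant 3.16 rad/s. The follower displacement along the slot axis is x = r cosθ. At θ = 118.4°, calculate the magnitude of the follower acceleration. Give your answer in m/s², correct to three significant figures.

0.188

ω = 3.16 rad/s
x = r cosθ ⇒ ẍ = −rω² cosθ (ω constant).
|a| = rω²|cosθ| = 0.0395·(3.16)²·|cos 118.4°| = 0.1876 m/s².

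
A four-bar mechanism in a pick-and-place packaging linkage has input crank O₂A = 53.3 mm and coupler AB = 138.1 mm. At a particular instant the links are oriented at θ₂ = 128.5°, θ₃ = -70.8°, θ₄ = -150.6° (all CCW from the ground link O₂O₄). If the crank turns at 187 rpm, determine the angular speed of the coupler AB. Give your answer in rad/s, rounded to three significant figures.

7.58

ω₂ = 19.58 rad/s (from 187 rpm).
Differentiating the loop-closure r₂e^{iθ₂}+r₃e^{iθ₃}=r₁+r₄e^{iθ₄} gives r₂ω₂e^{iθ₂}+r₃ω₃e^{iθ₃}=r₄ω₄e^{iθ₄}.
Eliminating the other unknown: ω₃ = r₂ω₂ sin(θ₄−θ₂) / [r₃ sin(θ₃−θ₄)].
Numerator sine = +0.98741; denominator sine = +0.98420.
Result = 0.0533·19.58·(+0.98741) / (0.1381·(+0.98420)) = +7.5827 rad/s; magnitude 7.5827 rad/s.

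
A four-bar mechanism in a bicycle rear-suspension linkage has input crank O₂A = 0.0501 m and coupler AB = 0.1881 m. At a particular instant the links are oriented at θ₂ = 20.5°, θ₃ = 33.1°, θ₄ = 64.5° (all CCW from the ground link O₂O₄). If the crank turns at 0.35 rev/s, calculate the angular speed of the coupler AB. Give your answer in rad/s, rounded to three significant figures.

0.781

ω₂ = 2.199 rad/s (from 0.35 rev/s).
Differentiating the loop-closure r₂e^{iθ₂}+r₃e^{iθ₃}=r₁+r₄e^{iθ₄} gives r₂ω₂e^{iθ₂}+r₃ω₃e^{iθ₃}=r₄ω₄e^{iθ₄}.
Eliminating the other unknown: ω₃ = r₂ω₂ sin(θ₄−θ₂) / [r₃ sin(θ₃−θ₄)].
Numerator sine = +0.69466; denominator sine = -0.52101.
Result = 0.0501·2.199·(+0.69466) / (0.1881·(-0.52101)) = -0.78095 rad/s; magnitude 0.78095 rad/s.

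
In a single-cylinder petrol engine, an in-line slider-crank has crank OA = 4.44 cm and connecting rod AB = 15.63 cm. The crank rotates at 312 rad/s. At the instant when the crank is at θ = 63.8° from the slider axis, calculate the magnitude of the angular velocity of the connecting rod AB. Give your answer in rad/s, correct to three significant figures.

40.5

ω = 312 rad/s
The rod makes angle φ with the slider axis where L sinφ = r sinθ; differentiating, L cosφ·φ̇ = r ω cosθ.
L cosφ = √(L² − r² sin²θ) = 0.15114 m.
|ω_rod| = r ω |cosθ| / √(L² − r² sin²θ) = 0.0444·312·0.44151/0.15114 = 40.467 rad/s.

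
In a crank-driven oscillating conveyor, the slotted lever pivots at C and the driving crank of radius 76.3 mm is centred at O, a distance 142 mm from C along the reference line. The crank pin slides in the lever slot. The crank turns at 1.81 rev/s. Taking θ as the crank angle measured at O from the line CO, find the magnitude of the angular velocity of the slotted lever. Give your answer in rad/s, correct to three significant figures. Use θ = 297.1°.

ω = 11.37 rad/s (from 1.81 rev/s).
Crank pin A relative to C: A = (d + r cosθ, r sinθ); lever angle φ = atan2(r sinθ, d + r cosθ).
Differentiating tanφ: φ̇ = rω(d cosθ + r)/(d² + r² + 2dr cosθ).
d² + r² + 2dr cosθ = |CA|² = 0.035857 m²;  d cosθ + r = +0.14099 m.
|ω_lever| = |0.0763·11.37·+0.14099| / 0.035857 = 3.4118 rad/s.

3.41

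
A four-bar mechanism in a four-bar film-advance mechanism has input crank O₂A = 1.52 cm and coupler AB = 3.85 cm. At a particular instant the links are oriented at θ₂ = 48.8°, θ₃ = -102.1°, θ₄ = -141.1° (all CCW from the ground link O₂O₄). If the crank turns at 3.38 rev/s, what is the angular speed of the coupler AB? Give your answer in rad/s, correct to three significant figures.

2.29

ω₂ = 21.24 rad/s (from 3.38 rev/s).
Differentiating the loop-closure r₂e^{iθ₂}+r₃e^{iθ₃}=r₁+r₄e^{iθ₄} gives r₂ω₂e^{iθ₂}+r₃ω₃e^{iθ₃}=r₄ω₄e^{iθ₄}.
Eliminating the other unknown: ω₃ = r₂ω₂ sin(θ₄−θ₂) / [r₃ sin(θ₃−θ₄)].
Numerator sine = +0.17193; denominator sine = +0.62932.
Result = 0.0152·21.24·(+0.17193) / (0.0385·(+0.62932)) = +2.2906 rad/s; magnitude 2.2906 rad/s.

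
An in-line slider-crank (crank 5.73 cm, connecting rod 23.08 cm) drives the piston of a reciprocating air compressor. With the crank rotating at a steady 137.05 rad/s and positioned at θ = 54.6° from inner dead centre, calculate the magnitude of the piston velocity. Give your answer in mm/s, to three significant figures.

ω = 137.1 rad/s
For an in-line slider-crank, x = r cosθ + √(L² − r² sin²θ), so v = −rω sinθ·[1 + r cosθ/√(L² − r² sin²θ)].
With r = 0.0573 m, L = 0.2308 m, θ = 54.6°: √(L² − r² sin²θ) = 0.22602 m.
v = −0.0573·137.1·0.81513·[1 + 0.0573·0.57928/0.22602] = -7.3412 m/s.
|v| = 7.3412 m/s = 7341.2 mm/s.

7340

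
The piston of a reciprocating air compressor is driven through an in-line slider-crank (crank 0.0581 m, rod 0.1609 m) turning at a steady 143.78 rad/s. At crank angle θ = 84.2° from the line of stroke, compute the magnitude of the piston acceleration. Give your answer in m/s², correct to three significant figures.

ω = 143.8 rad/s
x(θ) = r cosθ + √(L² − r² sin²θ); with ω constant, a = ω²·d²x/dθ².
d²x/dθ² = −r cosθ − r²(cos2θ)/√u − r⁴ sin²2θ/(4u^{3/2}),  u = L² − r² sin²θ = 0.0225477 m².
Substituting r = 0.0581 m, L = 0.1609 m, θ = 84.2°: d²x/dθ² = +0.016116 m.
a = ω²·d²x/dθ² = (143.8)²·(+0.016116) = +333.16 m/s²;  |a| = 333.16 m/s².

333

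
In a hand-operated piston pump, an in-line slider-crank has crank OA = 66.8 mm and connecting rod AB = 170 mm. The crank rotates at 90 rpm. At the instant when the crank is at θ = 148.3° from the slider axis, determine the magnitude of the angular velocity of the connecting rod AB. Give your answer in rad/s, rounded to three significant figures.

3.22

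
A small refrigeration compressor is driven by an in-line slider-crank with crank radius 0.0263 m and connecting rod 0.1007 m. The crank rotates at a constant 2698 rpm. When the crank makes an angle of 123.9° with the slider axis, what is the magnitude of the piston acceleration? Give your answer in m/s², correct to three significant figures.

1370

ω = 2π·2698/60 = 282.5 rad/s
x(θ) = r cosθ + √(L² − r² sin²θ); with ω constant, a = ω²·d²x/dθ².
d²x/dθ² = −r cosθ − r²(cos2θ)/√u − r⁴ sin²2θ/(4u^{3/2}),  u = L² − r² sin²θ = 0.00966397 m².
Substituting r = 0.0263 m, L = 0.1007 m, θ = 123.9°: d²x/dθ² = +0.017219 m.
a = ω²·d²x/dθ² = (282.5)²·(+0.017219) = +1374.5 m/s²;  |a| = 1374.5 m/s².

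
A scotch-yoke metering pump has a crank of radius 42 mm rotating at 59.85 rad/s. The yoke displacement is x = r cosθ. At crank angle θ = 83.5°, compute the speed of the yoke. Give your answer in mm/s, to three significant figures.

ω = 59.85 rad/s
x = r cosθ ⇒ ẋ = −rω sinθ.
|v| = rω|sinθ| = 0.042·59.85·|sin 83.5°| = 2.4975 m/s = 2497.5 mm/s.

2500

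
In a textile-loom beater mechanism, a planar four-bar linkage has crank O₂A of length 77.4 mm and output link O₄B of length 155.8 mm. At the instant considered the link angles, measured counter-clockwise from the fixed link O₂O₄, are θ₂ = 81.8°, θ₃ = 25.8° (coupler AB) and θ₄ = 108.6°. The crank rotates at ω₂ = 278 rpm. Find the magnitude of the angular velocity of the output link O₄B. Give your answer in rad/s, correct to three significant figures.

ω₂ = 29.11 rad/s (from 278 rpm).
Differentiating the loop-closure r₂e^{iθ₂}+r₃e^{iθ₃}=r₁+r₄e^{iθ₄} gives r₂ω₂e^{iθ₂}+r₃ω₃e^{iθ₃}=r₄ω₄e^{iθ₄}.
Eliminating the other unknown: ω₄ = r₂ω₂ sin(θ₂−θ₃) / [r₄ sin(θ₄−θ₃)].
Numerator sine = +0.82904; denominator sine = +0.99211.
Result = 0.0774·29.11·(+0.82904) / (0.1558·(+0.99211)) = +12.085 rad/s; magnitude 12.085 rad/s.

12.1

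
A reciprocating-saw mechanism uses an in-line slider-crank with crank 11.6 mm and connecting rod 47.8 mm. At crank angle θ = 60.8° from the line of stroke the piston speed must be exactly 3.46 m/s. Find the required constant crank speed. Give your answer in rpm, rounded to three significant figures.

For an in-line slider-crank, |v_piston| = rω|sinθ|·[1 + r cosθ/√(L² − r² sin²θ)].
With r = 0.0116 m, L = 0.0478 m, θ = 60.8°: the bracketed kinematic factor |dx/dθ| = 0.011353 m.
ω = v/|dx/dθ| = 3.46/0.011353 = 304.78 rad/s.
N = 60ω/(2π) = 2910.4 rpm.

2910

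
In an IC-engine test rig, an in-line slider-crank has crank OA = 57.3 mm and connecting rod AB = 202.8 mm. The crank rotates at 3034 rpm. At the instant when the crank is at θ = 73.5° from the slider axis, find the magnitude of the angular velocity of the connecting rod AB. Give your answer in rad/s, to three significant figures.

26.5

ω = 317.7 rad/s (converted from 3034 rpm).
The rod makes angle φ with the slider axis where L sinφ = r sinθ; differentiating, L cosφ·φ̇ = r ω cosθ.
L cosφ = √(L² − r² sin²θ) = 0.19522 m.
|ω_rod| = r ω |cosθ| / √(L² − r² sin²θ) = 0.0573·317.7·0.28402/0.19522 = 26.487 rad/s.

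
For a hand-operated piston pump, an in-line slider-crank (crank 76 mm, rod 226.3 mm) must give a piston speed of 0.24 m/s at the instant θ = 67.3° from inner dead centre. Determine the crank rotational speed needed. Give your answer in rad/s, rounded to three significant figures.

3.01

For an in-line slider-crank, |v_piston| = rω|sinθ|·[1 + r cosθ/√(L² − r² sin²θ)].
With r = 0.076 m, L = 0.2263 m, θ = 67.3°: the bracketed kinematic factor |dx/dθ| = 0.07967 m.
ω = v/|dx/dθ| = 0.24/0.07967 = 3.0124 rad/s.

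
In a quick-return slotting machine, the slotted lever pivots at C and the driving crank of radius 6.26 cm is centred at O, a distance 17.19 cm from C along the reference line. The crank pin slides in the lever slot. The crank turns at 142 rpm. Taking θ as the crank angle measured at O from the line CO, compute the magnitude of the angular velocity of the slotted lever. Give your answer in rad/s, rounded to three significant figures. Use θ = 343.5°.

3.91

ω = 14.87 rad/s (from 142 rpm).
Crank pin A relative to C: A = (d + r cosθ, r sinθ); lever angle φ = atan2(r sinθ, d + r cosθ).
Differentiating tanφ: φ̇ = rω(d cosθ + r)/(d² + r² + 2dr cosθ).
d² + r² + 2dr cosθ = |CA|² = 0.054104 m²;  d cosθ + r = +0.22742 m.
|ω_lever| = |0.0626·14.87·+0.22742| / 0.054104 = 3.9128 rad/s.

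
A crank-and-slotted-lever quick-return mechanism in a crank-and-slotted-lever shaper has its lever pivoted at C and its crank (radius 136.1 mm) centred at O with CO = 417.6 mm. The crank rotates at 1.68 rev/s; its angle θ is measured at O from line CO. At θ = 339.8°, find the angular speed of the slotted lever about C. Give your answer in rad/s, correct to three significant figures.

2.53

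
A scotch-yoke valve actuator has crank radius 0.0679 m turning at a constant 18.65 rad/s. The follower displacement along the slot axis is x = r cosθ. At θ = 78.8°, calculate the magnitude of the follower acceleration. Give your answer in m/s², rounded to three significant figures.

4.59

ω = 18.65 rad/s
x = r cosθ ⇒ ẍ = −rω² cosθ (ω constant).
|a| = rω²|cosθ| = 0.0679·(18.65)²·|cos 78.8°| = 4.5873 m/s².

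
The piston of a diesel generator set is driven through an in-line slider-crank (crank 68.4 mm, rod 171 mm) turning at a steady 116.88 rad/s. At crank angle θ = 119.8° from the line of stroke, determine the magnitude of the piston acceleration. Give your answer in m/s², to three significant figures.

ω = 116.9 rad/s
x(θ) = r cosθ + √(L² − r² sin²θ); with ω constant, a = ω²·d²x/dθ².
d²x/dθ² = −r cosθ − r²(cos2θ)/√u − r⁴ sin²2θ/(4u^{3/2}),  u = L² − r² sin²θ = 0.025718 m².
Substituting r = 0.0684 m, L = 0.171 m, θ = 119.8°: d²x/dθ² = +0.047769 m.
a = ω²·d²x/dθ² = (116.9)²·(+0.047769) = +652.57 m/s²;  |a| = 652.57 m/s².

653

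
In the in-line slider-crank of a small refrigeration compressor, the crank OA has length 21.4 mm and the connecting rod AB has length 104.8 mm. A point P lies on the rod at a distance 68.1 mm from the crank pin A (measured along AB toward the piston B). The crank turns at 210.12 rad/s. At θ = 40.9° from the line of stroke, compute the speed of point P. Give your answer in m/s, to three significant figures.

3.45

ω = 210.1 rad/s.  Crank-pin speed |V_A| = rω = 4.4966 m/s, perpendicular to OA.
Rod angle: sinφ = −(r/L) sinθ ⇒ φ = -7.683°; ω_rod = −rω cosθ/√(L²−r²sin²θ) = -32.725 rad/s.
V_P = V_A + ω_rod × AP, with AP = 0.0681 m along the rod.
Components: V_Px = −rω sinθ − a·ω_rod·sinφ = -3.242 m/s;  V_Py = rω cosθ + a·ω_rod·cosφ = +1.1902 m/s.
|V_P| = √(V_Px² + V_Py²) = 3.4536 m/s.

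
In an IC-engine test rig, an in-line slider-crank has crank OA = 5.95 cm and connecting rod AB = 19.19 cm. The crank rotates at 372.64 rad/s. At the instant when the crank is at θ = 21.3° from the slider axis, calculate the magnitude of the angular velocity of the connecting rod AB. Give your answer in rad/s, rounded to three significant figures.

ω = 372.6 rad/s
The rod makes angle φ with the slider axis where L sinφ = r sinθ; differentiating, L cosφ·φ̇ = r ω cosθ.
L cosφ = √(L² − r² sin²θ) = 0.19068 m.
|ω_rod| = r ω |cosθ| / √(L² − r² sin²θ) = 0.0595·372.6·0.93169/0.19068 = 108.34 rad/s.

108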